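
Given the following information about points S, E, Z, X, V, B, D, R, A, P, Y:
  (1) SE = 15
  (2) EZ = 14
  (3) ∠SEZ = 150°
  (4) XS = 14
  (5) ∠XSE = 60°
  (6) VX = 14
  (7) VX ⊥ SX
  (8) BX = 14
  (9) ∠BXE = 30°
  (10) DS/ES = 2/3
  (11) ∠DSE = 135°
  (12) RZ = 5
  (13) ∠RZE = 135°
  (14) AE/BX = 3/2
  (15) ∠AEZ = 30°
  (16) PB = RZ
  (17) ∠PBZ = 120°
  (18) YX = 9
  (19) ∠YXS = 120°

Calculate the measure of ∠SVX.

Step 1: By the law of cosines on triangle VXS: VS² = 14² + 14² − 2·14·14·cos(90°) = 392, so VS = 14·√2.
Step 2: By the inverse law of cosines on triangle SVX: cos(∠SVX) = ((14·√2)² + 14² − 14²) / (2·14·√2·14) = 392/554.37 = 0.7071, so ∠SVX = 45°.

Therefore, the measure of angle ∠SVX = 45°.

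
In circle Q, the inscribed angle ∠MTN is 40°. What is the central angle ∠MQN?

The inscribed angle theorem states that a central angle is always twice any inscribed angle that subtends the same arc.
Since the inscribed angle is 40°, the central angle = 2 × 40° = 80°.

80°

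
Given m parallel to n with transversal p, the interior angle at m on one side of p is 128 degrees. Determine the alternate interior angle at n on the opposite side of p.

Alternate interior angles lie on opposite sides of the transversal, between the parallel lines.
By the alternate interior angle theorem, they are equal: 128 degrees.

128 degrees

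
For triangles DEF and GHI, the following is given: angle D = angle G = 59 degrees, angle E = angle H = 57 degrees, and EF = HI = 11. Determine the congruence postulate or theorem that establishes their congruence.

The given information matches AAS: Two pairs of corresponding angles and a non-included side are equal (Angle-Angle-Side).

AAS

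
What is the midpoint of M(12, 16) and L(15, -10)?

M = ((x₁ + x₂)/2, (y₁ + y₂)/2)
= ((12 + 15)/2, (16 + -10)/2)
= (27/2, 6/2) = (27/2, 3)

(27/2, 3)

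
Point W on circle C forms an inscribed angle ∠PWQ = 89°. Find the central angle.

By the inscribed angle theorem, the central angle is twice the inscribed angle.
Central angle = 2 × 89° = 178°

178°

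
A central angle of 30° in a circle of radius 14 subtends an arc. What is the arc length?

Arc length = 2π(14)(1/12) = 7*pi/3

7*pi/3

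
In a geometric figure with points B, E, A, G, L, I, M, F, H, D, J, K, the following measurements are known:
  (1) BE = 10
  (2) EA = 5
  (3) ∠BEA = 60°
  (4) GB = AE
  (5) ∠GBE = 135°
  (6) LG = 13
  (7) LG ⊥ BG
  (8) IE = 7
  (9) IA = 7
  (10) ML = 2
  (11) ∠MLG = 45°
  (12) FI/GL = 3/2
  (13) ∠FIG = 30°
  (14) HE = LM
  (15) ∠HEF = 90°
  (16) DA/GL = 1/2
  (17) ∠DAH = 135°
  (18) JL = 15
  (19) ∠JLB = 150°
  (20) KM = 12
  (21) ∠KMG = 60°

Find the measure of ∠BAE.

Step 1: By the law of cosines on triangle AEB: AB² = 5² + 10² − 2·5·10·cos(60°) = 75, so AB = 5·√3.
Step 2: By the inverse law of cosines on triangle BAE: cos(∠BAE) = ((5·√3)² + 5² − 10²) / (2·5·√3·5) = 0/86.6 = 0, so ∠BAE = 90°.

Therefore, the measure of angle ∠BAE = 90°.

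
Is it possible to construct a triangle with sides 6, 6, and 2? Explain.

For three segments to close into a triangle, no single side can be as long as the other two combined.
The longest side is 6, and 2 + 6 = 8 > 6.
A triangle can be formed.

Yes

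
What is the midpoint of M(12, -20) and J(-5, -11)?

The midpoint is the average of the coordinates:
x: (12 + -5)/2 = 7/2
y: (-20 + -11)/2 = -31/2
Midpoint = (7/2, -31/2)

(7/2, -31/2)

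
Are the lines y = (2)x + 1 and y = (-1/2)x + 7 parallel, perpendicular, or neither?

Slope of line 1: m1 = 2
Slope of line 2: m2 = -1/2
m1 * m2 = (2) * (-1/2) = -1 = -1, so the lines are perpendicular.

Perpendicular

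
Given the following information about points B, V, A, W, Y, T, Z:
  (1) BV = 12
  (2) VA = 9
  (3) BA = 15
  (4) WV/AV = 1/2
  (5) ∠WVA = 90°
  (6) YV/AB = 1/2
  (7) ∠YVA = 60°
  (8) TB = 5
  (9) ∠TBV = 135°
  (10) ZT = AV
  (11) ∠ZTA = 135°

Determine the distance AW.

From the given relations: WV = 1/2·AV = 1/2·9 ≈ 4.5.
Step 1: By the law of cosines on triangle AVW: AW² = 9² + 4.5² − 2·9·4.5·cos(90°) = 101.25, so AW = 9/2·√5.

Therefore, the length of AW = 9/2·√5.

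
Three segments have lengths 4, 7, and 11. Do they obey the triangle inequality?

Check the triangle inequality: 4 + 7 = 11 ≤ 11.
Since the sum of two sides does not exceed the third, no triangle can be formed.

No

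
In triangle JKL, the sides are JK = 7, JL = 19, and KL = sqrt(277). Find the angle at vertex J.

cos(J) = (7² + 19² - (sqrt(277))²) / (2 × 7 × 19) = 1/2, so J = arccos(1/2) = 60°.

60°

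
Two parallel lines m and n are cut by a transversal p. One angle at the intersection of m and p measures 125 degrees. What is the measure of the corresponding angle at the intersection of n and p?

Corresponding angles are equal: 125 degrees.

125 degrees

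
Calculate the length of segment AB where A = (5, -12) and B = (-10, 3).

The horizontal distance is |-10 - 5| = 15 and the vertical distance is |3 - -12| = 15.
By the Pythagorean theorem, d = sqrt(15^2 + 15^2) = sqrt(450) = 15*sqrt(2).

15*sqrt(2)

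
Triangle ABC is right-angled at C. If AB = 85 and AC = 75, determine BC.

Rearranging the Pythagorean theorem to solve for the unknown leg:
leg^2 = hypotenuse^2 - known_leg^2 = 7225 - 5625 = 1600
leg = sqrt(1600) = 40.

40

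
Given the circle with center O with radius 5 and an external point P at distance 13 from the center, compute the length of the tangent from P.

The tangent, radius, and line from the external point to the center form a right triangle.
The right angle is where the tangent meets the radius.
By the Pythagorean theorem: tangent² + 5² = 13²
tangent² = 169 - 25 = 144
tangent = 12

12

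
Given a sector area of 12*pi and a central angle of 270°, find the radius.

r² = 360 × 12*pi / (π × 270) = 16, so r = 4.

4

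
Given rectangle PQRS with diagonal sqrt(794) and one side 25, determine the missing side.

Using the Pythagorean theorem: d^2 = a^2 + b^2
b^2 = d^2 - a^2
b^2 = 794 - 625
b^2 = 169
b = sqrt(169) = 13

13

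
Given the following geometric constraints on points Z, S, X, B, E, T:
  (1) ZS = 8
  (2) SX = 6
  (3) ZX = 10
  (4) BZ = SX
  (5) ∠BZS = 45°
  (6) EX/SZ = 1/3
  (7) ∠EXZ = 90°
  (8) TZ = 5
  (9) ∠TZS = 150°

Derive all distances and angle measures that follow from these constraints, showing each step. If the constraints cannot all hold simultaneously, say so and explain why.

The constraints are consistent.

From the given relations:
  BZ = SX = 6
  EX = 1/3·SZ = 1/3·8 ≈ 2.67

Step 1: From ZX = 10, XE = 2.67, and ∠ZXE = 90°, by the law of cosines:
  ZE² = ZX² + XE² - 2·ZX·XE·cos(90°) = 100 + 7.111 - 0 = 107.1
  ZE ≈ 10.35

Step 2: From SZ = 8, ZB = 6, and ∠SZB = 45°, by the law of cosines:
  SB² = SZ² + ZB² - 2·SZ·ZB·cos(45°) = 64 + 36 - 67.88 = 32.12
  SB ≈ 5.67

Step 3: From SZ = 8, ZT = 5, and ∠SZT = 150°, by the law of cosines:
  ST² = SZ² + ZT² - 2·SZ·ZT·cos(150°) = 64 + 25 + 69.28 = 158.3
  ST ≈ 12.58

Step 4: From ZS = 8, ZX = 10, SX = 6, by the inverse law of cosines:
  cos(∠SZX) = (ZS² + ZX² - SX²) / (2·ZS·ZX)
  ∠SZX = 36.87°

Step 5: From SX = 6, SZ = 8, XZ = 10, by the inverse law of cosines:
  cos(∠XSZ) = (SX² + SZ² - XZ²) / (2·SX·SZ)
  ∠XSZ = 90°

Step 6: From XS = 6, XZ = 10, SZ = 8, by the inverse law of cosines:
  cos(∠SXZ) = (XS² + XZ² - SZ²) / (2·XS·XZ)
  ∠SXZ = 53.13°

Step 7: From ZE = 10.35, ZX = 10, EX = 2.67, by the inverse law of cosines:
  cos(∠EZX) = (ZE² + ZX² - EX²) / (2·ZE·ZX)
  ∠EZX = 14.93°

Step 8: From SB = 5.67, SZ = 8, BZ = 6, by the inverse law of cosines:
  cos(∠BSZ) = (SB² + SZ² - BZ²) / (2·SB·SZ)
  ∠BSZ = 48.47°

Step 9: From ST = 12.58, SZ = 8, TZ = 5, by the inverse law of cosines:
  cos(∠TSZ) = (ST² + SZ² - TZ²) / (2·ST·SZ)
  ∠TSZ = 11.46°

Step 10: From BS = 5.67, BZ = 6, SZ = 8, by the inverse law of cosines:
  cos(∠SBZ) = (BS² + BZ² - SZ²) / (2·BS·BZ)
  ∠SBZ = 86.53°

Step 11: From EX = 2.67, EZ = 10.35, XZ = 10, by the inverse law of cosines:
  cos(∠XEZ) = (EX² + EZ² - XZ²) / (2·EX·EZ)
  ∠XEZ = 75.07°

Step 12: From TS = 12.58, TZ = 5, SZ = 8, by the inverse law of cosines:
  cos(∠STZ) = (TS² + TZ² - SZ²) / (2·TS·TZ)
  ∠STZ = 18.54°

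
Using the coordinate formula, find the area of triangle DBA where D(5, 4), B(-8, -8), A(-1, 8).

Shoelace: Area = (1/2)|5(-8-8) + -8(8-4) + -1(4--8)| = (1/2)(124) = 62

62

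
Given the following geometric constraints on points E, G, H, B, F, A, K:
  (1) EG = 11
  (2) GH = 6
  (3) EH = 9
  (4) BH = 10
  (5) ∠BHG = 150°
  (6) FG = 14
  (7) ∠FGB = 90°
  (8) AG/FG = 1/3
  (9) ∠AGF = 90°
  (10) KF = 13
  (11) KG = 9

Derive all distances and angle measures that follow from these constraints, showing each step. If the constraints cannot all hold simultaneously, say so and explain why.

The constraints are consistent.

From the given relations:
  AG = 1/3·FG = 1/3·14 ≈ 4.67

Step 1: From GH = 6, HB = 10, and ∠GHB = 150°, by the law of cosines:
  GB² = GH² + HB² - 2·GH·HB·cos(150°) = 36 + 100 + 103.9 = 239.9
  GB ≈ 15.49

Step 2: From FG = 14, GA = 4.67, and ∠FGA = 90°, by the law of cosines:
  FA² = FG² + GA² - 2·FG·GA·cos(90°) = 196 + 21.78 - 0 = 217.8
  FA ≈ 14.76

Step 3: From EG = 11, EH = 9, GH = 6, by the inverse law of cosines:
  cos(∠GEH) = (EG² + EH² - GH²) / (2·EG·EH)
  ∠GEH = 33.03°

Step 4: From GE = 11, GH = 6, EH = 9, by the inverse law of cosines:
  cos(∠EGH) = (GE² + GH² - EH²) / (2·GE·GH)
  ∠EGH = 54.85°

Step 5: From GF = 14, GK = 9, FK = 13, by the inverse law of cosines:
  cos(∠FGK) = (GF² + GK² - FK²) / (2·GF·GK)
  ∠FGK = 64.62°

Step 6: From HE = 9, HG = 6, EG = 11, by the inverse law of cosines:
  cos(∠EHG) = (HE² + HG² - EG²) / (2·HE·HG)
  ∠EHG = 92.12°

Step 7: From FG = 14, FK = 13, GK = 9, by the inverse law of cosines:
  cos(∠GFK) = (FG² + FK² - GK²) / (2·FG·FK)
  ∠GFK = 38.72°

Step 8: From KF = 13, KG = 9, FG = 14, by the inverse law of cosines:
  cos(∠FKG) = (KF² + KG² - FG²) / (2·KF·KG)
  ∠FKG = 76.66°

Step 9: From BG = 15.49, GF = 14, and ∠BGF = 90°, by the law of cosines:
  BF² = BG² + GF² - 2·BG·GF·cos(90°) = 239.9 + 196 - 0 = 435.9
  BF ≈ 20.88

Step 10: From GB = 15.49, GH = 6, BH = 10, by the inverse law of cosines:
  cos(∠BGH) = (GB² + GH² - BH²) / (2·GB·GH)
  ∠BGH = 18.83°

Step 11: From BG = 15.49, BH = 10, GH = 6, by the inverse law of cosines:
  cos(∠GBH) = (BG² + BH² - GH²) / (2·BG·BH)
  ∠GBH = 11.17°

Step 12: From FA = 14.76, FG = 14, AG = 4.67, by the inverse law of cosines:
  cos(∠AFG) = (FA² + FG² - AG²) / (2·FA·FG)
  ∠AFG = 18.43°

Step 13: From AF = 14.76, AG = 4.67, FG = 14, by the inverse law of cosines:
  cos(∠FAG) = (AF² + AG² - FG²) / (2·AF·AG)
  ∠FAG = 71.57°

Step 14: From BF = 20.88, BG = 15.49, FG = 14, by the inverse law of cosines:
  cos(∠FBG) = (BF² + BG² - FG²) / (2·BF·BG)
  ∠FBG = 42.11°

Step 15: From FB = 20.88, FG = 14, BG = 15.49, by the inverse law of cosines:
  cos(∠BFG) = (FB² + FG² - BG²) / (2·FB·FG)
  ∠BFG = 47.89°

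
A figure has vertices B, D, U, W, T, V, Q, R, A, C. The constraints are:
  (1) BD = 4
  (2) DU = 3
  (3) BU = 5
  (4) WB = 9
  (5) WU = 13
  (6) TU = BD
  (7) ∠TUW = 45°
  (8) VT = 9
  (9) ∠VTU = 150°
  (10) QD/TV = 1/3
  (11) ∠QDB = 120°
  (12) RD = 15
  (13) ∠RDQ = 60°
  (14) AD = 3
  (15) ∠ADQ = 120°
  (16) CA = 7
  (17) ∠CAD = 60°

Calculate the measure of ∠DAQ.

From the given relations: QD = 1/3·TV = 1/3·9 = 3.
Step 1: By the law of cosines on triangle ADQ: AQ² = 3² + 3² − 2·3·3·cos(120°) = 27, so AQ = 3·√3.
Step 2: By the inverse law of cosines on triangle DAQ: cos(∠DAQ) = (3² + (3·√3)² − 3²) / (2·3·3·√3) = 27/31.18 = 0.866, so ∠DAQ = 30°.

Therefore, the measure of angle ∠DAQ = 30°.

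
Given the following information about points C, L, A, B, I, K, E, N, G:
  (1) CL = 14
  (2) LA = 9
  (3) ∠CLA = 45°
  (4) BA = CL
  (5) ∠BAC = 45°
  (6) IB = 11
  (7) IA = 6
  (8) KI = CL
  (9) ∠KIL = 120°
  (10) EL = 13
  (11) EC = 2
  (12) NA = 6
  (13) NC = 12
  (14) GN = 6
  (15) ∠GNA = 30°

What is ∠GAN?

Step 1: By the law of cosines on triangle ANG: AG² = 6² + 6² − 2·6·6·cos(30°) = 9.65, so AG ≈ 3.11.
Step 2: By the inverse law of cosines on triangle GAN: cos(∠GAN) = (3.11² + 6² − 6²) / (2·3.11·6) = 9.65/37.27 = 0.2588, so ∠GAN = 75°.

Therefore, the measure of angle ∠GAN = 75°.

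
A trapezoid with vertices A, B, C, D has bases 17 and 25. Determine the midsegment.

midsegment = (17 + 25) / 2 = 42 / 2 = 21

21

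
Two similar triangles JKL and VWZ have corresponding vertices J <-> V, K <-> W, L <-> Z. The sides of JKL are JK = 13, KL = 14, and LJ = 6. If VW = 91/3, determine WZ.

Similar triangles have proportional sides. Setting up the proportion:
VW / JK = WZ / KL
91/3 / 13 = WZ / 14
WZ = 14 * 91/3 / 13 = 98/3.

98/3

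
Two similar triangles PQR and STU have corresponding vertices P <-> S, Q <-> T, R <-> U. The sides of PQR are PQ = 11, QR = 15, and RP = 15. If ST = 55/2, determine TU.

Similar triangles have proportional sides. Setting up the proportion:
ST / PQ = TU / QR
55/2 / 11 = TU / 15
TU = 15 * 55/2 / 11 = 75/2.

75/2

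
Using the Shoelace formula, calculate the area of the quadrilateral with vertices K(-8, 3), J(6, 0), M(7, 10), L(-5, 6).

The Shoelace formula works by pairing each vertex with the next (cycling back to the first).
For each pair, compute x_i*y_(i+1) - x_(i+1)*y_i:
  (-8*0 - 6*3) = -18
  (6*10 - 7*0) = 60
  (7*6 - -5*10) = 92
  (-5*3 - -8*6) = 33
Taking half the absolute value of the total: Area = (1/2)(167) = 167/2.

167/2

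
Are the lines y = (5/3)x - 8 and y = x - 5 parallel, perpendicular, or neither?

Slope of line 1: m1 = 5/3
Slope of line 2: m2 = 1
m1 != m2 (5/3 != 1), so not parallel.
m1 * m2 = (5/3) * (1) = 5/3 != -1, so not perpendicular.
The lines are neither parallel nor perpendicular.

Neither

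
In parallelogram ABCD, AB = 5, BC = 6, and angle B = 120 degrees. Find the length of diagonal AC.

Using the law of cosines:
d^2 = 5^2 + 6^2 - 2(5)(6)cos(120 degrees)
d^2 = 25 + 36 - 60*-1/2
d^2 = 91
d = sqrt(91)

sqrt(91)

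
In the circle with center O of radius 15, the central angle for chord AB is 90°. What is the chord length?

Chord = 2(15) sin(45°) = 15*sqrt(2)

15*sqrt(2)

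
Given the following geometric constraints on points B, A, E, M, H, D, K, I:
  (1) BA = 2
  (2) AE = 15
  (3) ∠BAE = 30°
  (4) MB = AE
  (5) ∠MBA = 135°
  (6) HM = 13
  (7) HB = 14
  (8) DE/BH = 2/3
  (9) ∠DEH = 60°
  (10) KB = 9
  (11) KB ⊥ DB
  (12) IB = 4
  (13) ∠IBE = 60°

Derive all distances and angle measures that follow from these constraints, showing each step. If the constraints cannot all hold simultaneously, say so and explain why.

The constraints are consistent.

From the given relations:
  MB = AE = 15
  DE = 2/3·BH = 2/3·14 ≈ 9.33

Step 1: From BA = 2, AE = 15, and ∠BAE = 30°, by the law of cosines:
  BE² = BA² + AE² - 2·BA·AE·cos(30°) = 4 + 225 - 51.96 = 177
  BE ≈ 13.31

Step 2: From AB = 2, BM = 15, and ∠ABM = 135°, by the law of cosines:
  AM² = AB² + BM² - 2·AB·BM·cos(135°) = 4 + 225 + 42.43 = 271.4
  AM ≈ 16.48

Step 3: From BH = 14, BM = 15, HM = 13, by the inverse law of cosines:
  cos(∠HBM) = (BH² + BM² - HM²) / (2·BH·BM)
  ∠HBM = 53.13°

Step 4: From MB = 15, MH = 13, BH = 14, by the inverse law of cosines:
  cos(∠BMH) = (MB² + MH² - BH²) / (2·MB·MH)
  ∠BMH = 59.49°

Step 5: From HB = 14, HM = 13, BM = 15, by the inverse law of cosines:
  cos(∠BHM) = (HB² + HM² - BM²) / (2·HB·HM)
  ∠BHM = 67.38°

Step 6: From EB = 13.31, BI = 4, and ∠EBI = 60°, by the law of cosines:
  EI² = EB² + BI² - 2·EB·BI·cos(60°) = 177 + 16 - 53.22 = 139.8
  EI ≈ 11.82

Step 7: From BA = 2, BE = 13.31, AE = 15, by the inverse law of cosines:
  cos(∠ABE) = (BA² + BE² - AE²) / (2·BA·BE)
  ∠ABE = 145.69°

Step 8: From AB = 2, AM = 16.48, BM = 15, by the inverse law of cosines:
  cos(∠BAM) = (AB² + AM² - BM²) / (2·AB·AM)
  ∠BAM = 40.08°

Step 9: From EA = 15, EB = 13.31, AB = 2, by the inverse law of cosines:
  cos(∠AEB) = (EA² + EB² - AB²) / (2·EA·EB)
  ∠AEB = 4.31°

Step 10: From MA = 16.48, MB = 15, AB = 2, by the inverse law of cosines:
  cos(∠AMB) = (MA² + MB² - AB²) / (2·MA·MB)
  ∠AMB = 4.92°

Step 11: From EB = 13.31, EI = 11.82, BI = 4, by the inverse law of cosines:
  cos(∠BEI) = (EB² + EI² - BI²) / (2·EB·EI)
  ∠BEI = 17.04°

Step 12: From IB = 4, IE = 11.82, BE = 13.31, by the inverse law of cosines:
  cos(∠BIE) = (IB² + IE² - BE²) / (2·IB·IE)
  ∠BIE = 102.96°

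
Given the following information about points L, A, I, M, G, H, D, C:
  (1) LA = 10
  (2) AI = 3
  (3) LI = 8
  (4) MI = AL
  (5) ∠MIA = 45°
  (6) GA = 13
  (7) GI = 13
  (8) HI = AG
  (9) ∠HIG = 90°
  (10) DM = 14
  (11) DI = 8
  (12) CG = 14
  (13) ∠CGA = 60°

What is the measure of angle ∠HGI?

From the given relations: HI = AG = 13.
Step 1: By the law of cosines on triangle GIH: GH² = 13² + 13² − 2·13·13·cos(90°) = 338, so GH = 13·√2.
Step 2: By the inverse law of cosines on triangle HGI: cos(∠HGI) = ((13·√2)² + 13² − 13²) / (2·13·√2·13) = 338/478 = 0.7071, so ∠HGI = 45°.

Therefore, the measure of angle ∠HGI = 45°.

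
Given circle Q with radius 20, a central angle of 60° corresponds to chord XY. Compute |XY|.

Drop a perpendicular from the center to the chord, bisecting both the chord and the central angle.
Each half-chord = r sin(θ/2) = 20 sin(30°).
The full chord = 2 × 20 × sin(30°) = 20.

20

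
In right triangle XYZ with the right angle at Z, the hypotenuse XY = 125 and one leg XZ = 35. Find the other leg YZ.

Rearranging the Pythagorean theorem to solve for the unknown leg:
leg^2 = hypotenuse^2 - known_leg^2 = 15625 - 1225 = 14400
leg = sqrt(14400) = 120.

120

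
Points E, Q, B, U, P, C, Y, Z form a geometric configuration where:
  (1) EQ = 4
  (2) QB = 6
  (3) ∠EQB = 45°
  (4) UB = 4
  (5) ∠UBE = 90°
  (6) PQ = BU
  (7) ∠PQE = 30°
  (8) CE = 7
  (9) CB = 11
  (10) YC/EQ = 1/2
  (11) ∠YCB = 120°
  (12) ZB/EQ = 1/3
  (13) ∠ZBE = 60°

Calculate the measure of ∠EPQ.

From the given relations: PQ = BU = 4.
Step 1: By the law of cosines on triangle PQE: PE² = 4² + 4² − 2·4·4·cos(30°) = 4.29, so PE ≈ 2.07.
Step 2: By the inverse law of cosines on triangle EPQ: cos(∠EPQ) = (2.07² + 4² − 4²) / (2·2.07·4) = 4.29/16.56 = 0.2588, so ∠EPQ = 75°.

Therefore, the measure of angle ∠EPQ = 75°.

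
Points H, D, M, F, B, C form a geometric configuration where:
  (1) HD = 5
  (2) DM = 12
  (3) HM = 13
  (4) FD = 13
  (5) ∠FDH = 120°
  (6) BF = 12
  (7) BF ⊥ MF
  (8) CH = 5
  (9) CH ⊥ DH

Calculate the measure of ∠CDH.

Step 1: By the law of cosines on triangle DHC: DC² = 5² + 5² − 2·5·5·cos(90°) = 50, so DC = 5·√2.
Step 2: By the inverse law of cosines on triangle CDH: cos(∠CDH) = ((5·√2)² + 5² − 5²) / (2·5·√2·5) = 50/70.71 = 0.7071, so ∠CDH = 45°.

Therefore, the measure of angle ∠CDH = 45°.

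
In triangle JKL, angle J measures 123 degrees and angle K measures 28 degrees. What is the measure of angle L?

By the triangle angle sum property, the three interior angles of any triangle add up to 180°.
We know angle J = 123° and angle K = 28°, so their sum is 151°.
Therefore angle L = 180° - 151° = 29°.

29 degrees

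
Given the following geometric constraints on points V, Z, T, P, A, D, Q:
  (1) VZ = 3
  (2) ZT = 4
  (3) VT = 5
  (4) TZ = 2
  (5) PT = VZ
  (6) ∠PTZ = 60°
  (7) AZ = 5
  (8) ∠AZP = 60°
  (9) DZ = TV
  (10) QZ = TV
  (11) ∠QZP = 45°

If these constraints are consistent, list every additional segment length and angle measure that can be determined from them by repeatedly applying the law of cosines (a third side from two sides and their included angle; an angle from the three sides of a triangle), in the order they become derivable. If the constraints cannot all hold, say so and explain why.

These constraints are not satisfiable: (2) ZT = 4 and (4) TZ = 2 assign two different lengths to the same segment. No planar figure meets all of them, so nothing further can be derived.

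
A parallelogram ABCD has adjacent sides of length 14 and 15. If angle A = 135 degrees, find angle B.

Opposite sides of a parallelogram are parallel, so consecutive angles form co-interior angles on a transversal.
Co-interior angles sum to 180°, giving angle B = 180 - 135 = 45 degrees.

45 degrees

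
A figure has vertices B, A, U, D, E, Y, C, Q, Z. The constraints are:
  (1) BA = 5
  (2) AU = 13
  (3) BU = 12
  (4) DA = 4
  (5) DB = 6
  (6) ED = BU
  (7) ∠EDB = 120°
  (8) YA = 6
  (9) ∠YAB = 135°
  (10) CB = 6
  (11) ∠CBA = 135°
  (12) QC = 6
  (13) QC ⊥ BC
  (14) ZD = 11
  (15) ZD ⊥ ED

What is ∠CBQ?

Step 1: By the law of cosines on triangle BCQ: BQ² = 6² + 6² − 2·6·6·cos(90°) = 72, so BQ = 6·√2.
Step 2: By the inverse law of cosines on triangle CBQ: cos(∠CBQ) = (6² + (6·√2)² − 6²) / (2·6·6·√2) = 72/101.82 = 0.7071, so ∠CBQ = 45°.

Therefore, the measure of angle ∠CBQ = 45°.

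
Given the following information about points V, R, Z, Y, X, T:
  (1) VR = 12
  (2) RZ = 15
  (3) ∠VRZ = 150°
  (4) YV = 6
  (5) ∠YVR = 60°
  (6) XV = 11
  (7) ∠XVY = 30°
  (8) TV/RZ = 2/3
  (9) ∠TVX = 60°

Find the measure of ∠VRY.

Step 1: By the law of cosines on triangle RVY: RY² = 12² + 6² − 2·12·6·cos(60°) = 108, so RY = 6·√3.
Step 2: By the inverse law of cosines on triangle VRY: cos(∠VRY) = (12² + (6·√3)² − 6²) / (2·12·6·√3) = 216/249.42 = 0.866, so ∠VRY = 30°.

Therefore, the measure of angle ∠VRY = 30°.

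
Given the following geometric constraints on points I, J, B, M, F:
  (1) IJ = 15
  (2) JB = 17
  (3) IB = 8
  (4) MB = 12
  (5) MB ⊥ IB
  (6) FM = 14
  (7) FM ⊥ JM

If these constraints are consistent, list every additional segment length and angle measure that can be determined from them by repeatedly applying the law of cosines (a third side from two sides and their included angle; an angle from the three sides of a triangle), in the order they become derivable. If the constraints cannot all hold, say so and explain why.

The constraints are consistent. Derivable facts, in order:
After 1 step:
- IM = 4·√13
- ∠BIJ = 90°
- ∠BJI = 28.07°
- ∠IBJ = 61.93°
After 2 steps:
- ∠BIM = 56.31°
- ∠BMI = 33.69°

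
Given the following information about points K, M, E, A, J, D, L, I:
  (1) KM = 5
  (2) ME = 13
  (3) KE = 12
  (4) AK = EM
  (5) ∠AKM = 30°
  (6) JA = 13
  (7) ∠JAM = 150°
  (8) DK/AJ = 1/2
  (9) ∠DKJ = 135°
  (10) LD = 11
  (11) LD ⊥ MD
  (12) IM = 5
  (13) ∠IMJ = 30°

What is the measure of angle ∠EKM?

Step 1: By the inverse law of cosines on triangle EKM: cos(∠EKM) = (12² + 5² − 13²) / (2·12·5) = 0/120 = 0, so ∠EKM = 90°.

Therefore, the measure of angle ∠EKM = 90°.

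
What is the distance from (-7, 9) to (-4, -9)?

d = sqrt((3)^2 + (-18)^2) = sqrt(333) = 3*sqrt(37)

3*sqrt(37)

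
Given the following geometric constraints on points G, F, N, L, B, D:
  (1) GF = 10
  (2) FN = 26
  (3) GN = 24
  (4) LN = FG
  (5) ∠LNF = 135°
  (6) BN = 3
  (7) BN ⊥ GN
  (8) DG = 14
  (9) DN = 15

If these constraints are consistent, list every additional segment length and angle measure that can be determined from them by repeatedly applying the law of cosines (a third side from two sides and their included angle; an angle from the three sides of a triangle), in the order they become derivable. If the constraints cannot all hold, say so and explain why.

The constraints are consistent. Derivable facts, in order:
After 1 step:
- FL ≈ 33.82
- GB = 3·√65
- ∠DGN = 35.51°
- ∠DNG = 32.83°
- ∠FGN = 90°
- ∠FNG = 22.62°
- ∠GDN = 111.66°
- ∠GFN = 67.38°
After 2 steps:
- ∠BGN = 7.13°
- ∠FLN = 32.93°
- ∠GBN = 82.87°
- ∠LFN = 12.07°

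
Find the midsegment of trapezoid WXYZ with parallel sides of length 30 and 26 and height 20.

The midsegment of a trapezoid = (base1 + base2) / 2
midsegment = (30 + 26) / 2
midsegment = 56 / 2
midsegment = 28

28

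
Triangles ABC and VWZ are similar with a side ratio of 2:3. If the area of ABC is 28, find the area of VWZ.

The ratio of areas of similar triangles = (side ratio)^2.
Side ratio = 2:3, so area ratio = 4:9.
Area of VWZ / Area of ABC = 9/4
Area of VWZ = 28 * 9/4 = 63

63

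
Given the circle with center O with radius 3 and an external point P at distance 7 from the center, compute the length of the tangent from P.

tangent = √(d² - r²) = √(7² - 3²) = √(49 - 9) = √40 = 2*sqrt(10)

2*sqrt(10)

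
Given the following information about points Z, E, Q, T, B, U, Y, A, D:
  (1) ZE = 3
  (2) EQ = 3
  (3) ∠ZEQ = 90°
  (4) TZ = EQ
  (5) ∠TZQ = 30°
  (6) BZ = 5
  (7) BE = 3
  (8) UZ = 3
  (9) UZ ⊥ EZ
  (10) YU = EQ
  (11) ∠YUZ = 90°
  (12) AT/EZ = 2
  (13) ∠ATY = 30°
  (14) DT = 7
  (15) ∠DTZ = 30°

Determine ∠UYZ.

From the given relations: YU = EQ = 3.
Step 1: By the law of cosines on triangle YUZ: YZ² = 3² + 3² − 2·3·3·cos(90°) = 18, so YZ = 3·√2.
Step 2: By the inverse law of cosines on triangle UYZ: cos(∠UYZ) = (3² + (3·√2)² − 3²) / (2·3·3·√2) = 18/25.46 = 0.7071, so ∠UYZ = 45°.

Therefore, the measure of angle ∠UYZ = 45°.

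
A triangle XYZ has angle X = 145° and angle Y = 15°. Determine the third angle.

Let angle Z = x. Then 145 + 15 + x = 180.
x = 180 - 160 = 20 degrees.

20 degrees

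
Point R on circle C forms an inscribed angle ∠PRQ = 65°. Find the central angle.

The inscribed angle theorem states that a central angle is always twice any inscribed angle that subtends the same arc.
Since the inscribed angle is 65°, the central angle = 2 × 65° = 130°.

130°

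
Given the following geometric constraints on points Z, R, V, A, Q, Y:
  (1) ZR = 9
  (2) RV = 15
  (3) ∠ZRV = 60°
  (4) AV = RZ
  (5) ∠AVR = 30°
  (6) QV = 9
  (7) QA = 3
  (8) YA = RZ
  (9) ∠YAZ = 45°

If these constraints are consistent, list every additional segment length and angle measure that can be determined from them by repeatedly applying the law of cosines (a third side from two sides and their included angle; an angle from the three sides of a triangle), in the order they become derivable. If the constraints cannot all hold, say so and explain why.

The constraints are consistent. Derivable facts, in order:
After 1 step:
- RA ≈ 8.5
- ZV = 3·√19
- ∠AQV = 80.41°
- ∠AVQ = 19.19°
- ∠QAV = 80.41°
After 2 steps:
- ∠ARV = 31.98°
- ∠RAV = 118.02°
- ∠RVZ = 36.59°
- ∠RZV = 83.41°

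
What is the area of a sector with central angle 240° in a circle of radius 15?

Sector area = π(15²)(2/3) = 150*pi

150*pi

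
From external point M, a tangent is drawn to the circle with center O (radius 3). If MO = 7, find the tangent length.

tangent = √(d² - r²) = √(7² - 3²) = √(49 - 9) = √40 = 2*sqrt(10)

2*sqrt(10)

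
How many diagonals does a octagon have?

Each of the 8 vertices connects to 5 non-adjacent vertices via diagonals.
Total connections = 8 × 5 = 40, but each diagonal is counted twice.
Number of diagonals = 40 / 2 = 20.

20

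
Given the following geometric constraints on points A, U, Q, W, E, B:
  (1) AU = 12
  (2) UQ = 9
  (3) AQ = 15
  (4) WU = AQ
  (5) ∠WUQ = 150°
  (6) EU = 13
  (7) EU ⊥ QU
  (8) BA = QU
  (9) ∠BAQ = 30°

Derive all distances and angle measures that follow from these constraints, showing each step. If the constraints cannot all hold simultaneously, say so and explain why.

The constraints are consistent.

From the given relations:
  WU = AQ = 15
  BA = QU = 9

Step 1: From QU = 9, UW = 15, and ∠QUW = 150°, by the law of cosines:
  QW² = QU² + UW² - 2·QU·UW·cos(150°) = 81 + 225 + 233.8 = 539.8
  QW ≈ 23.23

Step 2: From QU = 9, UE = 13, and ∠QUE = 90°, by the law of cosines:
  QE² = QU² + UE² - 2·QU·UE·cos(90°) = 81 + 169 - 0 = 250
  QE = 5·√10

Step 3: From QA = 15, AB = 9, and ∠QAB = 30°, by the law of cosines:
  QB² = QA² + AB² - 2·QA·AB·cos(30°) = 225 + 81 - 233.8 = 72.17
  QB ≈ 8.5

Step 4: From AQ = 15, AU = 12, QU = 9, by the inverse law of cosines:
  cos(∠QAU) = (AQ² + AU² - QU²) / (2·AQ·AU)
  ∠QAU = 36.87°

Step 5: From UA = 12, UQ = 9, AQ = 15, by the inverse law of cosines:
  cos(∠AUQ) = (UA² + UQ² - AQ²) / (2·UA·UQ)
  ∠AUQ = 90°

Step 6: From QA = 15, QU = 9, AU = 12, by the inverse law of cosines:
  cos(∠AQU) = (QA² + QU² - AU²) / (2·QA·QU)
  ∠AQU = 53.13°

Step 7: From QA = 15, QB = 8.5, AB = 9, by the inverse law of cosines:
  cos(∠AQB) = (QA² + QB² - AB²) / (2·QA·QB)
  ∠AQB = 31.98°

Step 8: From QE = 5·√10, QU = 9, EU = 13, by the inverse law of cosines:
  cos(∠EQU) = (QE² + QU² - EU²) / (2·QE·QU)
  ∠EQU = 55.3°

Step 9: From QU = 9, QW = 23.23, UW = 15, by the inverse law of cosines:
  cos(∠UQW) = (QU² + QW² - UW²) / (2·QU·QW)
  ∠UQW = 18.83°

Step 10: From WQ = 23.23, WU = 15, QU = 9, by the inverse law of cosines:
  cos(∠QWU) = (WQ² + WU² - QU²) / (2·WQ·WU)
  ∠QWU = 11.17°

Step 11: From EQ = 5·√10, EU = 13, QU = 9, by the inverse law of cosines:
  cos(∠QEU) = (EQ² + EU² - QU²) / (2·EQ·EU)
  ∠QEU = 34.7°

Step 12: From BA = 9, BQ = 8.5, AQ = 15, by the inverse law of cosines:
  cos(∠ABQ) = (BA² + BQ² - AQ²) / (2·BA·BQ)
  ∠ABQ = 118.02°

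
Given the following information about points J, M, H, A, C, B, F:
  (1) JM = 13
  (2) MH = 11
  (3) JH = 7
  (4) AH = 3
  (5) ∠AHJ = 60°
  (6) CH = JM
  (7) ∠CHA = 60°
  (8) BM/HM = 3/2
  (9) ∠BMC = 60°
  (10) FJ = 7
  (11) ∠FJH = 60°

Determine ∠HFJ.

Step 1: By the law of cosines on triangle FJH: FH² = 7² + 7² − 2·7·7·cos(60°) = 49, so FH = 7.
Step 2: By the inverse law of cosines on triangle HFJ: cos(∠HFJ) = (7² + 7² − 7²) / (2·7·7) = 49/98 = 0.5, so ∠HFJ = 60°.

Therefore, the measure of angle ∠HFJ = 60°.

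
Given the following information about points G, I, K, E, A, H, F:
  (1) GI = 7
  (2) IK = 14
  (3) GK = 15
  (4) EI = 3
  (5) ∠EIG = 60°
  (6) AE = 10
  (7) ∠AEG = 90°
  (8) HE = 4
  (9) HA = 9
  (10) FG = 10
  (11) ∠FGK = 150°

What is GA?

Step 1: By the law of cosines on triangle EIG: EG² = 3² + 7² − 2·3·7·cos(60°) = 37, so EG = √37.
Step 2: By the law of cosines on triangle GEA: GA² = √37² + 10² − 2·√37·10·cos(90°) = 137, so GA = √137.

Therefore, the length of GA = √137.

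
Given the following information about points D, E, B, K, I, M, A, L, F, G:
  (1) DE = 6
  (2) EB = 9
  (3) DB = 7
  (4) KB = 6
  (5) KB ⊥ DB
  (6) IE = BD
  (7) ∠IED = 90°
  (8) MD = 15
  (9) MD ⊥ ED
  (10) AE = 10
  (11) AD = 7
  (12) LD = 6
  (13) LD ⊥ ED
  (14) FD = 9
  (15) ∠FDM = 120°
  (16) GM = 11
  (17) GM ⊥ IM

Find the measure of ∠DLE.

Step 1: By the law of cosines on triangle LDE: LE² = 6² + 6² − 2·6·6·cos(90°) = 72, so LE = 6·√2.
Step 2: By the inverse law of cosines on triangle DLE: cos(∠DLE) = (6² + (6·√2)² − 6²) / (2·6·6·√2) = 72/101.82 = 0.7071, so ∠DLE = 45°.

Therefore, the measure of angle ∠DLE = 45°.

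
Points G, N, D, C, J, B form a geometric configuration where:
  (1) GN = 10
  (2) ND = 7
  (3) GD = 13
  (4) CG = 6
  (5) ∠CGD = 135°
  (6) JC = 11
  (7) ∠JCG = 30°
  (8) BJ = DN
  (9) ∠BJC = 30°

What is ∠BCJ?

From the given relations: BJ = DN = 7.
Step 1: By the law of cosines on triangle CJB: CB² = 11² + 7² − 2·11·7·cos(30°) = 36.63, so CB ≈ 6.05.
Step 2: By the inverse law of cosines on triangle BCJ: cos(∠BCJ) = (6.05² + 11² − 7²) / (2·6.05·11) = 108.63/133.15 = 0.8158, so ∠BCJ = 35.33°.

Therefore, the measure of angle ∠BCJ = 35.33°.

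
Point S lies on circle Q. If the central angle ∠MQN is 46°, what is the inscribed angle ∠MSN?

By the inscribed angle theorem, the inscribed angle is half the central angle.
Inscribed angle = 46° / 2 = 23°

23°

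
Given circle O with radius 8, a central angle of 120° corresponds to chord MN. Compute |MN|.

Chord = 2(8) sin(60°) = 8*sqrt(3)

8*sqrt(3)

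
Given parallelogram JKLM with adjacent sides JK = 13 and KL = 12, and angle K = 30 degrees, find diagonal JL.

Law of cosines: d^2 = 13^2 + 12^2 - 2(13)(12)cos(30°) = 313 - 156*sqrt(3), so d = sqrt(313 - 156*sqrt(3)).

sqrt(313 - 156*sqrt(3))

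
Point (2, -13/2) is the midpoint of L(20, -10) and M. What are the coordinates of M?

Using the midpoint formula: M = ((x1 + x2)/2, (y1 + y2)/2)
We know M = (2, -13/2) and L = (20, -10)
For x: 2 = (20 + x2)/2, so x2 = 2*2 - 20 = -16
For y: -13/2 = (-10 + y2)/2, so y2 = 2*-13/2 - -10 = -3
M = (-16, -3)

(-16, -3)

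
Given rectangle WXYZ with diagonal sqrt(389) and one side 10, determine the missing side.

The diagonal of a rectangle forms a right triangle with the two sides.
Rearranging the Pythagorean theorem: missing side = sqrt(d^2 - known^2).
= sqrt(389 - 100) = sqrt(289) = 17.

17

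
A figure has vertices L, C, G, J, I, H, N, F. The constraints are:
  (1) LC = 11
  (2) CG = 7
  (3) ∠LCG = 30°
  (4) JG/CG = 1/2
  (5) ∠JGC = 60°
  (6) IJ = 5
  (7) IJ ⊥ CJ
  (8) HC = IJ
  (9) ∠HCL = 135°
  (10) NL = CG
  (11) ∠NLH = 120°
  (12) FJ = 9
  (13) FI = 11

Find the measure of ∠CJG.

From the given relations: JG = 1/2·CG = 1/2·7 ≈ 3.5.
Step 1: By the law of cosines on triangle JGC: JC² = 3.5² + 7² − 2·3.5·7·cos(60°) = 36.75, so JC = 7/2·√3.
Step 2: By the inverse law of cosines on triangle CJG: cos(∠CJG) = ((7/2·√3)² + 3.5² − 7²) / (2·7/2·√3·3.5) = 0/42.44 = 0, so ∠CJG = 90°.

Therefore, the measure of angle ∠CJG = 90°.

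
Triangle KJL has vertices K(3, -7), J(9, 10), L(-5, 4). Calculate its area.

Using the Shoelace formula for a triangle:
Area = (1/2)|x0(y1 - y2) + x1(y2 - y0) + x2(y0 - y1)|
Area = (1/2)|3(10 - 4) + 9(4 - -7) + -5(-7 - 10)|
Area = (1/2)|18 + 99 + 85|
Area = (1/2)|202|
Area = (1/2)(202)
Area = 101

101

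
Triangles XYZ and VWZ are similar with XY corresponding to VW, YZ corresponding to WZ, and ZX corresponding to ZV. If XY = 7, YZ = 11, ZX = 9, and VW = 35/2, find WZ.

k = 35/2/7 = 5/2. WZ = 5/2 * 11 = 55/2.

55/2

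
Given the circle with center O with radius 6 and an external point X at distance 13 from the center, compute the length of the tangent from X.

Let T be the point of tangency. Then OT ⊥ XT (radius ⊥ tangent).
In right triangle OTX: OX² = OT² + XT²
13² = 6² + XT²
XT² = 133, XT = sqrt(133)

sqrt(133)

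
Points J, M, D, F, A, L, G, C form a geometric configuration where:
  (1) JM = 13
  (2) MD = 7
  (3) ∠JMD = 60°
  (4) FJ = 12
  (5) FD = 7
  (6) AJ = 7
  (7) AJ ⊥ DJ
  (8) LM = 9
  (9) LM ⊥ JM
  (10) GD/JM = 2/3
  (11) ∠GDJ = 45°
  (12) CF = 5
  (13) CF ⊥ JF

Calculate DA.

Step 1: By the law of cosines on triangle JMD: JD² = 13² + 7² − 2·13·7·cos(60°) = 127, so JD = √127.
Step 2: By the law of cosines on triangle DJA: DA² = √127² + 7² − 2·√127·7·cos(90°) = 176, so DA = 4·√11.

Therefore, the length of DA = 4·√11.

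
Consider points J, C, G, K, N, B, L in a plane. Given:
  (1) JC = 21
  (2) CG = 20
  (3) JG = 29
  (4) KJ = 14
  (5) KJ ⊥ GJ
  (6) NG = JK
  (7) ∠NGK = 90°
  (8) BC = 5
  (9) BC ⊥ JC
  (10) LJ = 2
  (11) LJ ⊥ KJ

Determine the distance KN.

From the given relations: NG = JK = 14.
Step 1: By the law of cosines on triangle GJK: GK² = 29² + 14² − 2·29·14·cos(90°) = 1037, so GK ≈ 32.2.
Step 2: By the law of cosines on triangle KGN: KN² = 32.2² + 14² − 2·32.2·14·cos(90°) = 1233, so KN = 3·√137.

Therefore, the length of KN = 3·√137.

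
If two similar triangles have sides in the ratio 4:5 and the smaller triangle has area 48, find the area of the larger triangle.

Area ratio = (4/5)^2 = 16/25. Area of the larger triangle = 48 * 25/16 = 75.

75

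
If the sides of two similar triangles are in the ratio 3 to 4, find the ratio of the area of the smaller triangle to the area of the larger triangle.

The ratio of areas of similar triangles equals the square of the side ratio.
Side ratio = 3:4
Area ratio = (3/4)^2 = 9/16 = 9:16

9:16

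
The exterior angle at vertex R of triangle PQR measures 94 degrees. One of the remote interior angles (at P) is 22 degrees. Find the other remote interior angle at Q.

By the exterior angle theorem: exterior angle = sum of remote interior angles.
94 = 22 + angle Q
angle Q = 94 - 22 = 72 degrees

72 degrees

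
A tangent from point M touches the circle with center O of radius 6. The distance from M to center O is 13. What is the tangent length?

tangent = √(d² - r²) = √(13² - 6²) = √(169 - 36) = √133 = sqrt(133)

sqrt(133)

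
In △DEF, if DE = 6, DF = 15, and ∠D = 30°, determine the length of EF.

By the law of cosines: EF^2 = DE^2 + DF^2 - 2*DE*DF*cos(D)
EF^2 = 6^2 + 15^2 - 2*6*15*cos(30°)
EF^2 = 36 + 225 - 180*(sqrt(3)/2)
EF^2 = 261 - 90*sqrt(3)
EF = 3*sqrt(29 - 10*sqrt(3))

3*sqrt(29 - 10*sqrt(3))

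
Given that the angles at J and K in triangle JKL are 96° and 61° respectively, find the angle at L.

By the triangle angle sum property, the three interior angles of any triangle add up to 180°.
We know angle J = 96° and angle K = 61°, so their sum is 157°.
Therefore angle L = 180° - 157° = 23°.

23 degrees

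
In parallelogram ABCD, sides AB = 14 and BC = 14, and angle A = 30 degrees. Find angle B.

Consecutive angles are supplementary: angle B = 180 - 30 = 150 degrees.

150 degrees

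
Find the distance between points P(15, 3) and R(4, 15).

The horizontal distance is |4 - 15| = 11 and the vertical distance is |15 - 3| = 12.
By the Pythagorean theorem, d = sqrt(11^2 + 12^2) = sqrt(265).

sqrt(265)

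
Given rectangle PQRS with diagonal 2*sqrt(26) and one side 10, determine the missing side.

The diagonal of a rectangle forms a right triangle with the two sides.
Rearranging the Pythagorean theorem: missing side = sqrt(d^2 - known^2).
= sqrt(104 - 100) = sqrt(4) = 2.

2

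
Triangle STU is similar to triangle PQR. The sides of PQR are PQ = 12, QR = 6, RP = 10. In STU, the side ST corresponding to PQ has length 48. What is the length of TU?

Similar triangles have proportional sides. Setting up the proportion:
ST / PQ = TU / QR
48 / 12 = TU / 6
TU = 6 * 48 / 12 = 24.

24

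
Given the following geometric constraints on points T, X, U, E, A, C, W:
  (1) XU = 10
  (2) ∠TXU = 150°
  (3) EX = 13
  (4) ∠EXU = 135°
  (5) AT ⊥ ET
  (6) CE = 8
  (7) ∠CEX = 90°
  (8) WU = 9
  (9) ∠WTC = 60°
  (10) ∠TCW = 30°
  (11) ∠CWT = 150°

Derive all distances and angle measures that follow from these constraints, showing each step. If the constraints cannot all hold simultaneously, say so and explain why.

These constraints are not satisfiable: (9), (10) and (11) are the three interior angles of triangle WTC, which must sum to 180°, but 60° + 30° + 150° = 240°. No planar figure meets all of them, so nothing further can be derived.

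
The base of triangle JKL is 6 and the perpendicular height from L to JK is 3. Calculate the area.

Area = (1/2) * base * height
Area = (1/2) * 6 * 3
Area = 9

9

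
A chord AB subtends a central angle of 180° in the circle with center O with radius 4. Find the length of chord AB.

Drop a perpendicular from the center to the chord, bisecting both the chord and the central angle.
Each half-chord = r sin(θ/2) = 4 sin(90°).
The full chord = 2 × 4 × sin(90°) = 8.

8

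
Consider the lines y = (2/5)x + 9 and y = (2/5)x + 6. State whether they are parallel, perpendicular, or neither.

Slope of line 1: m1 = 2/5
Slope of line 2: m2 = 2/5
m1 = m2, so the lines are parallel.

Parallel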